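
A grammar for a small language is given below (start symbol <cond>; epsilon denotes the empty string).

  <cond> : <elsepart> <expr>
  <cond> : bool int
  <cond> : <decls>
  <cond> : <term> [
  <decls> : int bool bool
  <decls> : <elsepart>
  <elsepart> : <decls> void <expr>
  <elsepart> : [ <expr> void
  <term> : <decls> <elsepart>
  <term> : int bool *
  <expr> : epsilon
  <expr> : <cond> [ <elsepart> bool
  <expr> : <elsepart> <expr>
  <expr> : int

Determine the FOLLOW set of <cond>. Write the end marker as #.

{ #, [ }

<cond> is the start symbol, so # ∈ FOLLOW(<cond>).
In <expr> : <cond> [ <elsepart> bool: add FIRST([ <elsepart> bool) = { [ }.
Union: FOLLOW(<cond>) = { #, [ }.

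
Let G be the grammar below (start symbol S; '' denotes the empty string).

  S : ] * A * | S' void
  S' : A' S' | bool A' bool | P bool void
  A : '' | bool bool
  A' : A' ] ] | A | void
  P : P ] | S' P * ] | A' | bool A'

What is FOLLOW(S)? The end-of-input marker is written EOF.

{ EOF }

S is the start symbol, so EOF ∈ FOLLOW(S).
Union: FOLLOW(S) = { EOF }.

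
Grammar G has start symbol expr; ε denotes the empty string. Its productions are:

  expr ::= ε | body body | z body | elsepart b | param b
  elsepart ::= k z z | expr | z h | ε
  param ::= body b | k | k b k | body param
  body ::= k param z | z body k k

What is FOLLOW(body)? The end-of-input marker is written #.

In expr ::= body body: add FIRST(body) = { k, z }.
In expr ::= body body: body is at the end, add FOLLOW(expr) = { #, b }.
In expr ::= z body: body is at the end, add FOLLOW(expr) = { #, b }.
In param ::= body b: add FIRST(b) = { b }.
In param ::= body param: add FIRST(param) = { k, z }.
In body ::= z body k k: add FIRST(k k) = { k }.
Union: FOLLOW(body) = { #, b, k, z }.

{ #, b, k, z }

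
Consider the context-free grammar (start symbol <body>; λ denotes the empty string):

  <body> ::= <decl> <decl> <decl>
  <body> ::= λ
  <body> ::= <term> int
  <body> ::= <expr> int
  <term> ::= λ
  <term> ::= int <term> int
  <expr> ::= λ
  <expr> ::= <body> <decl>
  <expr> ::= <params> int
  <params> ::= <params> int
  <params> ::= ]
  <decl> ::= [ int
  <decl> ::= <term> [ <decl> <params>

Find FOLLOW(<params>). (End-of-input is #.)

In <expr> ::= <params> int: add FIRST(int) = { int }.
In <params> ::= <params> int: add FIRST(int) = { int }.
In <decl> ::= <term> [ <decl> <params>: <params> is at the end, add FOLLOW(<decl>) = { #, [, ], int }.
Union: FOLLOW(<params>) = { #, [, ], int }.

{ #, [, ], int }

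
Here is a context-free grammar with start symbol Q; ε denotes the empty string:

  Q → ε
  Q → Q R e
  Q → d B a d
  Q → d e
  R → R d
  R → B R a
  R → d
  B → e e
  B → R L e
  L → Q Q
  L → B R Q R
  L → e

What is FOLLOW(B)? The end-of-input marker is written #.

In Q → d B a d: add FIRST(a d) = { a }.
In R → B R a: add FIRST(R a) = { d, e }.
In L → B R Q R: add FIRST(R Q R) = { d, e }.
Union: FOLLOW(B) = { a, d, e }.

{ a, d, e }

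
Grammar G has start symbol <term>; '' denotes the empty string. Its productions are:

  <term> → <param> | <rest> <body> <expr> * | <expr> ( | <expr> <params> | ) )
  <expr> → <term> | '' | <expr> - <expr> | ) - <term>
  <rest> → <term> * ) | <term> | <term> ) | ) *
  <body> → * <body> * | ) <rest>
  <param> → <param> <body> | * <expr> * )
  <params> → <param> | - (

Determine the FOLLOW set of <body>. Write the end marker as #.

In <term> → <rest> <body> <expr> *: add FIRST(<expr> *) = { (, ), *, - }.
In <body> → * <body> *: add FIRST(*) = { * }.
In <param> → <param> <body>: <body> is at the end, add FOLLOW(<param>) = { #, (, ), *, - }.
Union: FOLLOW(<body>) = { #, (, ), *, - }.

{ #, (, ), *, - }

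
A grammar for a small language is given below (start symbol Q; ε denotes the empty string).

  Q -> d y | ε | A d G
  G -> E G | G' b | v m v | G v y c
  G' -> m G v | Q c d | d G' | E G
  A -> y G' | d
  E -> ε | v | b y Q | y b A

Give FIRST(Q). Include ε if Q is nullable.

Q -> d y contributes {d}.
Q -> ε contributes ε.
From Q -> A d G: add FIRST(A) = { d, y }.
Union: FIRST(Q) = { d, y, ε }.

{ d, y, ε }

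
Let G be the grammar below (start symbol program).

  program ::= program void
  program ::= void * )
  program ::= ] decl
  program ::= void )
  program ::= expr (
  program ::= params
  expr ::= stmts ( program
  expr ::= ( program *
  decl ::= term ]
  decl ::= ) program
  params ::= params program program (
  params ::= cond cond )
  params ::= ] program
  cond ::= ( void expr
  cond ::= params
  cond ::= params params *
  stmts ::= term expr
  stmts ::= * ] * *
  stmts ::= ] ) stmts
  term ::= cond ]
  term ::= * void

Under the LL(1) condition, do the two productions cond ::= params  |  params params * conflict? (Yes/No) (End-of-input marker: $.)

FIRST(params) = { (, ] } and FIRST(params params *) = { (, ] }.
Both contain (, so the two alternatives are not disjoint — LL(1) conflict.

Yes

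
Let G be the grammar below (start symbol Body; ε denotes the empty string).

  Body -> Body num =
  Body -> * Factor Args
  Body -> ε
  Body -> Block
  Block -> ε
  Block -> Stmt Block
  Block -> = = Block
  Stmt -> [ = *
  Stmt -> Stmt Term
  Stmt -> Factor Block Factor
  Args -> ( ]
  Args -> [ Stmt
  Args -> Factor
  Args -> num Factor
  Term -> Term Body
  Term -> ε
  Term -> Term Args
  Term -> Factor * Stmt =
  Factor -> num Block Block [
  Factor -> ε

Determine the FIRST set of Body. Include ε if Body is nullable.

From Body -> Body num =: Body nullable, take FIRST(Body) ∪ {num} = { (, *, =, [, num }.
Body -> * Factor Args contributes {*}.
Body -> ε contributes ε.
From Body -> Block: add FIRST(Block) = { (, *, =, [, num, ε } (including ε since Block is nullable).
Union: FIRST(Body) = { (, *, =, [, num, ε }.

{ (, *, =, [, num, ε }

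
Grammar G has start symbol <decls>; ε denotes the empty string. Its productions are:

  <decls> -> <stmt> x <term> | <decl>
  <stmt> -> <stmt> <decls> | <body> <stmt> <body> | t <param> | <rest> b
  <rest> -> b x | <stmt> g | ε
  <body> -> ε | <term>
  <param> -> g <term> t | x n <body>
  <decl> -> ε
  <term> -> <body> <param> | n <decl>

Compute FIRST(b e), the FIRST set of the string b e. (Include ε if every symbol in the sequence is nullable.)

{ b }

b is a terminal; add {b} and stop.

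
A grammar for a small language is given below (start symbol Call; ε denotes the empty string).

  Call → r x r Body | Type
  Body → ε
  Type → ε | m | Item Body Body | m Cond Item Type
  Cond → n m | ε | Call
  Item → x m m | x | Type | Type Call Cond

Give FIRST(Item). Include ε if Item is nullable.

Item → x m m contributes {x}.
Item → x contributes {x}.
From Item → Type: add FIRST(Type) = { m, n, r, x, ε } (including ε since Type is nullable).
From Item → Type Call Cond: Type, Call, Cond nullable, take FIRST(Type) ∪ FIRST(Call) ∪ FIRST(Cond) = { m, n, r, x }; also ε since the whole RHS is nullable.
Union: FIRST(Item) = { m, n, r, x, ε }.

{ m, n, r, x, ε }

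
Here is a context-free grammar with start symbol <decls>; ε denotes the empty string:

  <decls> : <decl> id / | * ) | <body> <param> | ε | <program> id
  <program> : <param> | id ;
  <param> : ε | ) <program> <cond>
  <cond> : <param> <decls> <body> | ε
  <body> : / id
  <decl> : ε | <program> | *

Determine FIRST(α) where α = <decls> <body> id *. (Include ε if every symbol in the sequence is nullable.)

{ ), *, /, id }

Add FIRST(<decls>)\{ε} = { ), *, /, id }; <decls> is nullable, continue.
Add FIRST(<body>) = { / }; <body> is not nullable, stop.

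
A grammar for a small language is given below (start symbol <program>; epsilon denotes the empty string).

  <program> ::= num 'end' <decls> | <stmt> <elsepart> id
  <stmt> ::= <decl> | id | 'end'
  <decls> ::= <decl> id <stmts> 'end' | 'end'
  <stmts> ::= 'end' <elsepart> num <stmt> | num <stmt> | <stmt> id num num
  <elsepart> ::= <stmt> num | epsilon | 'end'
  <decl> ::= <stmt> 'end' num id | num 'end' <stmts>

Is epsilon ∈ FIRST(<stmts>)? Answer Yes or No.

Nullable nonterminals: <elsepart>.
No production of <stmts> has an RHS whose symbols are all nullable, so <stmts> is not nullable.

No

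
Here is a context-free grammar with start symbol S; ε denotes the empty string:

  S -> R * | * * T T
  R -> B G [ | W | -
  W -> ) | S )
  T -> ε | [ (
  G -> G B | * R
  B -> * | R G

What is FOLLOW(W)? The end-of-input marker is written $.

{ ), *, -, [ }

In R -> W: W is at the end, add FOLLOW(R) = { ), *, -, [ }.
Union: FOLLOW(W) = { ), *, -, [ }.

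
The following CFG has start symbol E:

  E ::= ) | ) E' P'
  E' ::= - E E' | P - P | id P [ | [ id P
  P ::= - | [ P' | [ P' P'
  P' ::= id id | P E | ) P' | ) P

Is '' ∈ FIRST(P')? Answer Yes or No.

No nonterminal in this grammar is nullable.
No production of P' has an RHS whose symbols are all nullable, so P' is not nullable.

No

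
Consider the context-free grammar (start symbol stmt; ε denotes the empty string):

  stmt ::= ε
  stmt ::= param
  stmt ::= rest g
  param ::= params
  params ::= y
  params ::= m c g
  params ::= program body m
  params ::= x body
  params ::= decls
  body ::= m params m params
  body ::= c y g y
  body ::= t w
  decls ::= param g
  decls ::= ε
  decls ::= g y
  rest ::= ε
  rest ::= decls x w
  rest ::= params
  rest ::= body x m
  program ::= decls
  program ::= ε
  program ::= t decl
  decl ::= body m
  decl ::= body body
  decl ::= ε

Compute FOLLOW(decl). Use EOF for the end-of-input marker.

{ c, m, t }

In program ::= t decl: decl is at the end, add FOLLOW(program) = { c, m, t }.
Union: FOLLOW(decl) = { c, m, t }.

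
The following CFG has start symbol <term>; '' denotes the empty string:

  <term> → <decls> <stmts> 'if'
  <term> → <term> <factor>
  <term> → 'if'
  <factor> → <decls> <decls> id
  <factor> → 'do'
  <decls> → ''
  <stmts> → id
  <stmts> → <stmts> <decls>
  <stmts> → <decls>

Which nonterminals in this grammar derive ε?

Directly nullable (have an ''-production): <decls>.
<stmts> → <stmts> <decls> with every symbol nullable, so <stmts> is nullable.
No other nonterminal has a production whose RHS symbols are all nullable.

{ <decls>, <stmts> }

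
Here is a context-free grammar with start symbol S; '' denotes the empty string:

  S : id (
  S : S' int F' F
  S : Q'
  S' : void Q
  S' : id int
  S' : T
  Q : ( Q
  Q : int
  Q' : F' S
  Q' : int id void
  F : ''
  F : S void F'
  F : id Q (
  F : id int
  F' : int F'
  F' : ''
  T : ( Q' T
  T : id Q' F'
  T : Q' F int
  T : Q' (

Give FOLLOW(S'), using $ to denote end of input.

{ int }

In S : S' int F' F: add FIRST(int F' F) = { int }.
Union: FOLLOW(S') = { int }.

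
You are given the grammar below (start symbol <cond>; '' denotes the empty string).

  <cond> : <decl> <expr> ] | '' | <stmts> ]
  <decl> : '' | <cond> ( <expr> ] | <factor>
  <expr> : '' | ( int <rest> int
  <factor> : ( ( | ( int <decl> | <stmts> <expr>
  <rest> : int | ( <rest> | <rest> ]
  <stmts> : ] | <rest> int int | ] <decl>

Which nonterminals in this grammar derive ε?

{ <cond>, <decl>, <expr> }

Directly nullable (have an ''-production): <cond>, <decl>, <expr>.
No other nonterminal has a production whose RHS symbols are all nullable.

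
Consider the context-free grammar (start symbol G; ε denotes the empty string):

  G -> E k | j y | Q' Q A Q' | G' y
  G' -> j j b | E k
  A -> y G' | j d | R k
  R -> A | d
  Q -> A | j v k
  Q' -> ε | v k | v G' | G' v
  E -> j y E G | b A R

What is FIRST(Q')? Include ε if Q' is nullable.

Q' -> ε contributes ε.
Q' -> v k contributes {v}.
Q' -> v G' contributes {v}.
From Q' -> G' v: add FIRST(G') = { b, j }.
Union: FIRST(Q') = { b, j, v, ε }.

{ b, j, v, ε }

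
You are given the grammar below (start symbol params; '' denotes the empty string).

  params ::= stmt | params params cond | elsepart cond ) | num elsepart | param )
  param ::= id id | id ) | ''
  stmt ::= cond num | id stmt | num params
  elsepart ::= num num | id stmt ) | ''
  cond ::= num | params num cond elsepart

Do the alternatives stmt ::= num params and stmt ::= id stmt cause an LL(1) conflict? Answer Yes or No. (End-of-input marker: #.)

FIRST(num params) = { num } and FIRST(id stmt) = { id }.
The FIRST sets are disjoint and neither alternative is nullable — no conflict.

No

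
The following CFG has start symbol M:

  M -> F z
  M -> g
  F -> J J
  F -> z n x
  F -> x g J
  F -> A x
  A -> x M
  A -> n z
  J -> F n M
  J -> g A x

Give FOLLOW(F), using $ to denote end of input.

{ n, z }

In M -> F z: add FIRST(z) = { z }.
In J -> F n M: add FIRST(n M) = { n }.
Union: FOLLOW(F) = { n, z }.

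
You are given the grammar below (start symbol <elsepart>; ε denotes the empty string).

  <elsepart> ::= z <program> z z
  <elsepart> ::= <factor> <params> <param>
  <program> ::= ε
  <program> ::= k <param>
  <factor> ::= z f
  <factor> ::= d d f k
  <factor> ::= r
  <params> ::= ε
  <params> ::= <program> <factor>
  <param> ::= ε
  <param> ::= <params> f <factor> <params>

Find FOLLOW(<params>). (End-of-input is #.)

{ #, d, f, k, r, z }

In <elsepart> ::= <factor> <params> <param>: add FIRST(<param>)\{ε} = { d, f, k, r, z }.
  Since <param> is nullable, also add FOLLOW(<elsepart>) = { # }.
In <param> ::= <params> f <factor> <params>: add FIRST(f <factor> <params>) = { f }.
In <param> ::= <params> f <factor> <params>: <params> is at the end, add FOLLOW(<param>) = { #, d, r, z }.
Union: FOLLOW(<params>) = { #, d, f, k, r, z }.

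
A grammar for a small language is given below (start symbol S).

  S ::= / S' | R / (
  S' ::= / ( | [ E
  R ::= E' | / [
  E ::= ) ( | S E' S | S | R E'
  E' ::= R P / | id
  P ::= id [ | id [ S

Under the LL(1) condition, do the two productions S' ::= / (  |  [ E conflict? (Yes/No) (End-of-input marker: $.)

FIRST(/ () = { / } and FIRST([ E) = { [ }.
The FIRST sets are disjoint and neither alternative is nullable — no conflict.

No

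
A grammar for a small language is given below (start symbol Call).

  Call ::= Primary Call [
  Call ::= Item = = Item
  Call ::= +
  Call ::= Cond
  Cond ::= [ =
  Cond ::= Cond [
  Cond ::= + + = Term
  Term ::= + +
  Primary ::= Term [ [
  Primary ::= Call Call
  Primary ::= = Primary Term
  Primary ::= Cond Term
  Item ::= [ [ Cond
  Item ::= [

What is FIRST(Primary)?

{ +, =, [ }

From Primary ::= Term [ [: add FIRST(Term) = { + }.
From Primary ::= Call Call: add FIRST(Call) = { +, =, [ }.
Primary ::= = Primary Term contributes {=}.
From Primary ::= Cond Term: add FIRST(Cond) = { +, [ }.
Union: FIRST(Primary) = { +, =, [ }.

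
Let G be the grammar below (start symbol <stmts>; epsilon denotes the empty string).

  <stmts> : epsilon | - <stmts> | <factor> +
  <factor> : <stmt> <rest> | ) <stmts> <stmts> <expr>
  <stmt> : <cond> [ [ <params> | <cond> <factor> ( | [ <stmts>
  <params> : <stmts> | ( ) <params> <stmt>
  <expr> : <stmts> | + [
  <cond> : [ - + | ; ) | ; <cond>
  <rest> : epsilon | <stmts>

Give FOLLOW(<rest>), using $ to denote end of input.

{ (, + }

In <factor> : <stmt> <rest>: <rest> is at the end, add FOLLOW(<factor>) = { (, + }.
Union: FOLLOW(<rest>) = { (, + }.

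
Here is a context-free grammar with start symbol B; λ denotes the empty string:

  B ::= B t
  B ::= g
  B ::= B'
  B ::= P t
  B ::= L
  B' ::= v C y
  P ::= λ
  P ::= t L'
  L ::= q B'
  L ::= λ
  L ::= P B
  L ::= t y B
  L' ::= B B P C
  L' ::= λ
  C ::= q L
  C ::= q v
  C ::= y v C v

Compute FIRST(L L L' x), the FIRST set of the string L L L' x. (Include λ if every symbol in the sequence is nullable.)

Add FIRST(L)\{λ} = { g, q, t, v }; L is nullable, continue.
Add FIRST(L)\{λ} = { g, q, t, v }; L is nullable, continue.
Add FIRST(L')\{λ} = { g, q, t, v, y }; L' is nullable, continue.
x is a terminal; add {x} and stop.

{ g, q, t, v, x, y }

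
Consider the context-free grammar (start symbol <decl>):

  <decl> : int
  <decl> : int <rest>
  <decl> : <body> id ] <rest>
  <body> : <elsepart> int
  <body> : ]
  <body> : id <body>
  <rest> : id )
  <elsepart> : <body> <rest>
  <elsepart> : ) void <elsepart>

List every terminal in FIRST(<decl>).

{ ), ], id, int }

<decl> : int contributes {int}.
<decl> : int <rest> contributes {int}.
From <decl> : <body> id ] <rest>: add FIRST(<body>) = { ), ], id }.
Union: FIRST(<decl>) = { ), ], id, int }.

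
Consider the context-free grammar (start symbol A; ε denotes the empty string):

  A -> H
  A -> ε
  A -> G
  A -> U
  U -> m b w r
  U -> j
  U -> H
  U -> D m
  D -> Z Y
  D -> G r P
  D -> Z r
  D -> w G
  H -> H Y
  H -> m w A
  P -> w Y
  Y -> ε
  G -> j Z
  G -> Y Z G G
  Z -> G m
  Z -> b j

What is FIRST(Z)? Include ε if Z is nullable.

{ b, j }

From Z -> G m: add FIRST(G) = { b, j }.
Z -> b j contributes {b}.
Union: FIRST(Z) = { b, j }.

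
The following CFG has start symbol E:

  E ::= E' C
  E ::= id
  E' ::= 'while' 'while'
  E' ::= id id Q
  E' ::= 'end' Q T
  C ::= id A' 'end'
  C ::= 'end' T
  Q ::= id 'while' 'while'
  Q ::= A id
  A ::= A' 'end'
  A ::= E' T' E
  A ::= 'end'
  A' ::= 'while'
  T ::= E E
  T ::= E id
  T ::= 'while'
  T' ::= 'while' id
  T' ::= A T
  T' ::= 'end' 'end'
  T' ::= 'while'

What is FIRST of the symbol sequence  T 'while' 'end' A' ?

Add FIRST(T) = { 'end', 'while', id }; T is not nullable, stop.

{ 'end', 'while', id }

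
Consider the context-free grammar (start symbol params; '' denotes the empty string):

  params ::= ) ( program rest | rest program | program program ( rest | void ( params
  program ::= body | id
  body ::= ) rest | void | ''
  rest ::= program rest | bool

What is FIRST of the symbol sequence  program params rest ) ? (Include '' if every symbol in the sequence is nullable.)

Add FIRST(program)\{''} = { ), id, void }; program is nullable, continue.
Add FIRST(params) = { (, ), bool, id, void }; params is not nullable, stop.

{ (, ), bool, id, void }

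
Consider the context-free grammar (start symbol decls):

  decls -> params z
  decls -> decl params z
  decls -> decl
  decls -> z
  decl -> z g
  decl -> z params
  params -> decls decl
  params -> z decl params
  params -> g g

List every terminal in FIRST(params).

From params -> decls decl: add FIRST(decls) = { g, z }.
params -> z decl params contributes {z}.
params -> g g contributes {g}.
Union: FIRST(params) = { g, z }.

{ g, z }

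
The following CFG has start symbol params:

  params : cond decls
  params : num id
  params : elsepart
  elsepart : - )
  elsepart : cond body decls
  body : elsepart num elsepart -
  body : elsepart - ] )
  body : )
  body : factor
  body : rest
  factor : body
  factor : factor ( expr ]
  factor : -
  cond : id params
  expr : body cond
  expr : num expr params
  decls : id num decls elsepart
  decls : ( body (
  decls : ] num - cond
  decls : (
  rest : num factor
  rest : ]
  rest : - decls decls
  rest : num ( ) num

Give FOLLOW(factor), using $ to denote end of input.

{ (, ], id }

In body : factor: factor is at the end, add FOLLOW(body) = { (, ], id }.
In factor : factor ( expr ]: add FIRST(( expr ]) = { ( }.
In rest : num factor: factor is at the end, add FOLLOW(rest) = { (, ], id }.
Union: FOLLOW(factor) = { (, ], id }.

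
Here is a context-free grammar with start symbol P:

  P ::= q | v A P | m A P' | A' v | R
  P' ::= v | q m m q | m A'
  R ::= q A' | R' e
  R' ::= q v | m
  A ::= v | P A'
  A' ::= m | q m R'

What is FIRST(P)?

P ::= q contributes {q}.
P ::= v A P contributes {v}.
P ::= m A P' contributes {m}.
From P ::= A' v: add FIRST(A') = { m, q }.
From P ::= R: add FIRST(R) = { m, q }.
Union: FIRST(P) = { m, q, v }.

{ m, q, v }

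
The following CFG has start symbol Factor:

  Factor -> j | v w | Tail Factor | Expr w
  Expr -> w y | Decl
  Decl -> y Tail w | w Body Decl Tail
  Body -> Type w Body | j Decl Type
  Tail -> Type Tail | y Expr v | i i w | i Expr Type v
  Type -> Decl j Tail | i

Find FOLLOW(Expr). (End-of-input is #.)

{ i, v, w, y }

In Factor -> Expr w: add FIRST(w) = { w }.
In Tail -> y Expr v: add FIRST(v) = { v }.
In Tail -> i Expr Type v: add FIRST(Type v) = { i, w, y }.
Union: FOLLOW(Expr) = { i, v, w, y }.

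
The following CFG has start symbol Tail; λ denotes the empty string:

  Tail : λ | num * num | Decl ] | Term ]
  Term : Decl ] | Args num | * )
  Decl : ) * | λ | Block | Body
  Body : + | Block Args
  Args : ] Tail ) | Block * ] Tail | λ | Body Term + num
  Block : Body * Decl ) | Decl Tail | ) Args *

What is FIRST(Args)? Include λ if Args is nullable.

{ ), *, +, ], num, λ }

Args : ] Tail ) contributes {]}.
From Args : Block * ] Tail: Block nullable, take FIRST(Block) ∪ {*} = { ), *, +, ], num }.
Args : λ contributes λ.
From Args : Body Term + num: Body nullable, take FIRST(Body) ∪ FIRST(Term) = { ), *, +, ], num }.
Union: FIRST(Args) = { ), *, +, ], num, λ }.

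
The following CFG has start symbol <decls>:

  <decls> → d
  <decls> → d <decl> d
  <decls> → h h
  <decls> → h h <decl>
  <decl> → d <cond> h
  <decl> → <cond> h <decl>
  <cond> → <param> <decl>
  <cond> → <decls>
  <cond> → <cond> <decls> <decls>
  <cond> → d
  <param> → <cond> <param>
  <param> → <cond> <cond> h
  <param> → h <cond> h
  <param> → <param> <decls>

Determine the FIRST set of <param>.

From <param> → <cond> <param>: add FIRST(<cond>) = { d, h }.
From <param> → <cond> <cond> h: add FIRST(<cond>) = { d, h }.
<param> → h <cond> h contributes {h}.
From <param> → <param> <decls>: add FIRST(<param>) = { d, h }.
Union: FIRST(<param>) = { d, h }.

{ d, h }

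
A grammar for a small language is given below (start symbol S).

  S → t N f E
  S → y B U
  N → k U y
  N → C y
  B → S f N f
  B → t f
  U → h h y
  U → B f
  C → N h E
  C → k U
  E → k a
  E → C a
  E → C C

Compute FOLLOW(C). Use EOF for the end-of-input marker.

{ EOF, a, f, k, y }

In N → C y: add FIRST(y) = { y }.
In E → C a: add FIRST(a) = { a }.
In E → C C: add FIRST(C) = { k }.
In E → C C: C is at the end, add FOLLOW(E) = { EOF, a, f, k, y }.
Union: FOLLOW(C) = { EOF, a, f, k, y }.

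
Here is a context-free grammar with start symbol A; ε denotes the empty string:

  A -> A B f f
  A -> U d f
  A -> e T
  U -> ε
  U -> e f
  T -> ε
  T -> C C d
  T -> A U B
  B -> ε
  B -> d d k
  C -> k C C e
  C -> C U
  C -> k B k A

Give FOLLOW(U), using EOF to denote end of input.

In A -> U d f: add FIRST(d f) = { d }.
In T -> A U B: add FIRST(B)\{ε} = { d }.
  Since B is nullable, also add FOLLOW(T) = { EOF, d, e, f, k }.
In C -> C U: U is at the end, add FOLLOW(C) = { d, e, k }.
Union: FOLLOW(U) = { EOF, d, e, f, k }.

{ EOF, d, e, f, k }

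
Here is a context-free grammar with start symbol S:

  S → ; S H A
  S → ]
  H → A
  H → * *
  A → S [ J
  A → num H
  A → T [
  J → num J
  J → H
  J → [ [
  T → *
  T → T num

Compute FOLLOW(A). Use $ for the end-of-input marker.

In S → ; S H A: A is at the end, add FOLLOW(S) = { $, *, ;, [, ], num }.
In H → A: A is at the end, add FOLLOW(H) = { $, *, ;, [, ], num }.
Union: FOLLOW(A) = { $, *, ;, [, ], num }.

{ $, *, ;, [, ], num }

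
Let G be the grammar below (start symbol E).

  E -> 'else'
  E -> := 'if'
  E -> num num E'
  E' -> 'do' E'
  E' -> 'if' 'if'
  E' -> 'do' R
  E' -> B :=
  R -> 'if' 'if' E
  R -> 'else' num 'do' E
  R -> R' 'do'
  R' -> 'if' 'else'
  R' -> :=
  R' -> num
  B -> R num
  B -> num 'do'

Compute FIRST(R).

{ 'else', 'if', :=, num }

R -> 'if' 'if' E contributes {'if'}.
R -> 'else' num 'do' E contributes {'else'}.
From R -> R' 'do': add FIRST(R') = { 'if', :=, num }.
Union: FIRST(R) = { 'else', 'if', :=, num }.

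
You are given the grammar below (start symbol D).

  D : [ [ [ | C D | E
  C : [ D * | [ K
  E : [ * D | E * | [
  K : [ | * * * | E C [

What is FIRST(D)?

{ [ }

D : [ [ [ contributes {[}.
From D : C D: add FIRST(C) = { [ }.
From D : E: add FIRST(E) = { [ }.
Union: FIRST(D) = { [ }.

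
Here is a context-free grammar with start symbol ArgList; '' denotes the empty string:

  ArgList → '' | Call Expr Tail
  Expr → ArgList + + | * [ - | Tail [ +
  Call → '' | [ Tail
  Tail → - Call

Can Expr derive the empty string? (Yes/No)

No

Nullable nonterminals: ArgList, Call.
No production of Expr has an RHS whose symbols are all nullable, so Expr is not nullable.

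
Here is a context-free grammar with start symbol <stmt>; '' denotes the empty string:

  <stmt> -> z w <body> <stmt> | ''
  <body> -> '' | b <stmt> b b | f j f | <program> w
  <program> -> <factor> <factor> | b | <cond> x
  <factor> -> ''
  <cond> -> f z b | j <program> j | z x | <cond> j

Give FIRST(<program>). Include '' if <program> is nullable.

From <program> -> <factor> <factor>: <factor>, <factor> nullable, take FIRST(<factor>) ∪ FIRST(<factor>) = {  }; also '' since the whole RHS is nullable.
<program> -> b contributes {b}.
From <program> -> <cond> x: add FIRST(<cond>) = { f, j, z }.
Union: FIRST(<program>) = { b, f, j, z, '' }.

{ b, f, j, z, '' }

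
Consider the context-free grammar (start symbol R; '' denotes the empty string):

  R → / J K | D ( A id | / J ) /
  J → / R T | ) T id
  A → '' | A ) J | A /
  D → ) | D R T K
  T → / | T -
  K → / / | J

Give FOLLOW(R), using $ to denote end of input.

{ $, / }

R is the start symbol, so $ ∈ FOLLOW(R).
In J → / R T: add FIRST(T) = { / }.
In D → D R T K: add FIRST(T K) = { / }.
Union: FOLLOW(R) = { $, / }.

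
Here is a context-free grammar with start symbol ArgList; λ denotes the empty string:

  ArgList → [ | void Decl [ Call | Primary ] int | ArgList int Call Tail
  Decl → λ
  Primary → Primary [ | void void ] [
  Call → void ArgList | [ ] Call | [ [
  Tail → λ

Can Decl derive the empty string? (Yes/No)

Decl has an λ-production, so Decl ⇒ λ.

Yes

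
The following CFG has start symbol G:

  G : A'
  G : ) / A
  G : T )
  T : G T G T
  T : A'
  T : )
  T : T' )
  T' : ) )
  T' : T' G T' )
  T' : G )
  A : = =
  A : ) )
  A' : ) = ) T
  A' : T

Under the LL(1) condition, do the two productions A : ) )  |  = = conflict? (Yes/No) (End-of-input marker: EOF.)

FIRST() )) = { ) } and FIRST(= =) = { = }.
The FIRST sets are disjoint and neither alternative is nullable — no conflict.

No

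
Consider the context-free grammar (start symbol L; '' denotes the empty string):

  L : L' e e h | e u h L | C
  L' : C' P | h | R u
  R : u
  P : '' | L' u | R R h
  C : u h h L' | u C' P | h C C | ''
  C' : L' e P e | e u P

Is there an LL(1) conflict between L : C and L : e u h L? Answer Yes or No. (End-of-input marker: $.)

FIRST(C) = { h, u, '' } and FIRST(e u h L) = { e }.
The first is nullable but FOLLOW(L) = { $ } is disjoint from FIRST of the second.

No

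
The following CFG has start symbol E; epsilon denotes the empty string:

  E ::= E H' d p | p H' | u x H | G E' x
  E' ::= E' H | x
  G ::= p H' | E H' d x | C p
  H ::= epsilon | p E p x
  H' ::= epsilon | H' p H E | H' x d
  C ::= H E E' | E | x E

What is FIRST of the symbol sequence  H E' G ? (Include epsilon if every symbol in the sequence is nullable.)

Add FIRST(H)\{epsilon} = { p }; H is nullable, continue.
Add FIRST(E') = { x }; E' is not nullable, stop.

{ p, x }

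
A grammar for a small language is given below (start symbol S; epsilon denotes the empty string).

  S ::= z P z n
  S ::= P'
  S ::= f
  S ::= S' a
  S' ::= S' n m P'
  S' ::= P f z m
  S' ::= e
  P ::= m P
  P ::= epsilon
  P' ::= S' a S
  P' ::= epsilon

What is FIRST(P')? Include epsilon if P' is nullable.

{ e, f, m, epsilon }

From P' ::= S' a S: add FIRST(S') = { e, f, m }.
P' ::= epsilon contributes epsilon.
Union: FIRST(P') = { e, f, m, epsilon }.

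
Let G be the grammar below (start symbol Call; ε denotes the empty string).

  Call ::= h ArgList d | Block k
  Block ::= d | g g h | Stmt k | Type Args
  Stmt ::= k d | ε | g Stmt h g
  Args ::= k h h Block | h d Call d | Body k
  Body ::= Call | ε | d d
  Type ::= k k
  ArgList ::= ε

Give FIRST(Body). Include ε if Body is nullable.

{ d, g, h, k, ε }

From Body ::= Call: add FIRST(Call) = { d, g, h, k }.
Body ::= ε contributes ε.
Body ::= d d contributes {d}.
Union: FIRST(Body) = { d, g, h, k, ε }.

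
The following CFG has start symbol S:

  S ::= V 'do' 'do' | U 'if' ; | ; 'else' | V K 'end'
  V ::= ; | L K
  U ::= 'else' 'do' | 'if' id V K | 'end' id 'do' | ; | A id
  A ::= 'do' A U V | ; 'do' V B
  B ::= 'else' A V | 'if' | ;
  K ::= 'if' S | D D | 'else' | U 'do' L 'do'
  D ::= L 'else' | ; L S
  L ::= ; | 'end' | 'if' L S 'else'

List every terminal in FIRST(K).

K ::= 'if' S contributes {'if'}.
From K ::= D D: add FIRST(D) = { 'end', 'if', ; }.
K ::= 'else' contributes {'else'}.
From K ::= U 'do' L 'do': add FIRST(U) = { 'do', 'else', 'end', 'if', ; }.
Union: FIRST(K) = { 'do', 'else', 'end', 'if', ; }.

{ 'do', 'else', 'end', 'if', ; }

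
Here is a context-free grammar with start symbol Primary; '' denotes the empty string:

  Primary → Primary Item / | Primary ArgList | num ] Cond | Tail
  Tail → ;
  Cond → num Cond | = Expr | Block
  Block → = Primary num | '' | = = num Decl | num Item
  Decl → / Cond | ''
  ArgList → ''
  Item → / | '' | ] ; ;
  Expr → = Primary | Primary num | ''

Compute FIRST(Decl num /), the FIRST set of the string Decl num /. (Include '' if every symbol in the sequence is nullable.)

Add FIRST(Decl)\{''} = { / }; Decl is nullable, continue.
num is a terminal; add {num} and stop.

{ /, num }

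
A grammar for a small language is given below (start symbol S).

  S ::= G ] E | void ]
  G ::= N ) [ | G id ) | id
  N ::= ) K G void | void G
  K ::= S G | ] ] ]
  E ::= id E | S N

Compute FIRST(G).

From G ::= N ) [: add FIRST(N) = { ), void }.
From G ::= G id ): add FIRST(G) = { ), id, void }.
G ::= id contributes {id}.
Union: FIRST(G) = { ), id, void }.

{ ), id, void }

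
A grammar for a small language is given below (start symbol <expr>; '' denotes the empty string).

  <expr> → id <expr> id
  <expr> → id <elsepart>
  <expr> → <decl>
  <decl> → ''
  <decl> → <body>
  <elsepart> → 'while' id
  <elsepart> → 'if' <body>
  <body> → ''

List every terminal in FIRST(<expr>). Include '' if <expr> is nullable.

{ id, '' }

<expr> → id <expr> id contributes {id}.
<expr> → id <elsepart> contributes {id}.
From <expr> → <decl>: add FIRST(<decl>) = { '' } (including '' since <decl> is nullable).
Union: FIRST(<expr>) = { id, '' }.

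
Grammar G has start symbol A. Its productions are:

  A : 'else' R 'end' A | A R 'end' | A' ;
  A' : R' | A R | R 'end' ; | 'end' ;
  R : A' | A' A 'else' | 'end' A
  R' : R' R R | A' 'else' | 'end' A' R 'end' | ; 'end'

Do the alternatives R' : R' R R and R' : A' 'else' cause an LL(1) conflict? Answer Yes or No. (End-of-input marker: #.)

Yes

FIRST(R' R R) = { 'else', 'end', ; } and FIRST(A' 'else') = { 'else', 'end', ; }.
Both contain 'else', so the two alternatives are not disjoint — LL(1) conflict.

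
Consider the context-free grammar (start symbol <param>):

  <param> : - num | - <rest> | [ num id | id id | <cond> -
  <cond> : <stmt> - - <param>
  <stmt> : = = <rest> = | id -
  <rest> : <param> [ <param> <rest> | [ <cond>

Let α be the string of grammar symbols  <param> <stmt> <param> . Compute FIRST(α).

{ -, =, [, id }

Add FIRST(<param>) = { -, =, [, id }; <param> is not nullable, stop.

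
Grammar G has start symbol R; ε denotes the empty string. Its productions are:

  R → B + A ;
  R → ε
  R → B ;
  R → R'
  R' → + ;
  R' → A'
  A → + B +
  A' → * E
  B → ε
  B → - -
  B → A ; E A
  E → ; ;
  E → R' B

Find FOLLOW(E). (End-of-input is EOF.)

{ EOF, +, - }

In A' → * E: E is at the end, add FOLLOW(A') = { EOF, +, - }.
In B → A ; E A: add FIRST(A) = { + }.
Union: FOLLOW(E) = { EOF, +, - }.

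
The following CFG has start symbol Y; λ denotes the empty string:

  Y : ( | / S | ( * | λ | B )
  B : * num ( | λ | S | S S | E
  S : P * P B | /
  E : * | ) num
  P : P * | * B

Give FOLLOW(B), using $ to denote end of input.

In Y : B ): add FIRST()) = { ) }.
In S : P * P B: B is at the end, add FOLLOW(S) = { $, ), *, / }.
In P : * B: B is at the end, add FOLLOW(P) = { $, ), *, / }.
Union: FOLLOW(B) = { $, ), *, / }.

{ $, ), *, / }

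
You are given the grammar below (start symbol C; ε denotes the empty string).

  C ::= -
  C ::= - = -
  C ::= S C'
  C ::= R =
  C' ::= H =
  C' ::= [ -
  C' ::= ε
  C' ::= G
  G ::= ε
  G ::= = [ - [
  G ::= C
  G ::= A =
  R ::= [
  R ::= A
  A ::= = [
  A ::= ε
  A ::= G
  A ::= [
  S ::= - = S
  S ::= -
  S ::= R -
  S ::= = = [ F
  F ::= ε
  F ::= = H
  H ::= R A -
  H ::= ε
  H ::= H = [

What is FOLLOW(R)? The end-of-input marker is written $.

{ -, =, [ }

In C ::= R =: add FIRST(=) = { = }.
In S ::= R -: add FIRST(-) = { - }.
In H ::= R A -: add FIRST(A -) = { -, =, [ }.
Union: FOLLOW(R) = { -, =, [ }.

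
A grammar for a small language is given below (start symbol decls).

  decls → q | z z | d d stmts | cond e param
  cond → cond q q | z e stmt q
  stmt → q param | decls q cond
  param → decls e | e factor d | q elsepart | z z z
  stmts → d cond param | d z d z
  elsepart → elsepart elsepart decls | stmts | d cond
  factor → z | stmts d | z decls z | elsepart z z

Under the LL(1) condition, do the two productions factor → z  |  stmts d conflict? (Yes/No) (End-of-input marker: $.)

No

FIRST(z) = { z } and FIRST(stmts d) = { d }.
The FIRST sets are disjoint and neither alternative is nullable — no conflict.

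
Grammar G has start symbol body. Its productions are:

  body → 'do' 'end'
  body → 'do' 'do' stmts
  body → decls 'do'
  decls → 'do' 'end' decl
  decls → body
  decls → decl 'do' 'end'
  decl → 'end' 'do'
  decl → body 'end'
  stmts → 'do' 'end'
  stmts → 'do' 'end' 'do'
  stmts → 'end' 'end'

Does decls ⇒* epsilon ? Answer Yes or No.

No

No nonterminal in this grammar is nullable.
No production of decls has an RHS whose symbols are all nullable, so decls is not nullable.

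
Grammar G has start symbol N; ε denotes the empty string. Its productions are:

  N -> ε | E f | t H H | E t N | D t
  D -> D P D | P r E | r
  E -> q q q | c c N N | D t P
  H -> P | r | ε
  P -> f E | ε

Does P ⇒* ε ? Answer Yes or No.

Yes

P has an ε-production, so P ⇒ ε.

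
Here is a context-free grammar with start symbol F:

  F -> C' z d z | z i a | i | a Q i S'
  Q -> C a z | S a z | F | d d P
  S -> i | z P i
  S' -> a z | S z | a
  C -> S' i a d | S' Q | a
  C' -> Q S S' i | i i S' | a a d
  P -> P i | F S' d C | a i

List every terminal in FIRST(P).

From P -> P i: add FIRST(P) = { a, d, i, z }.
From P -> F S' d C: add FIRST(F) = { a, d, i, z }.
P -> a i contributes {a}.
Union: FIRST(P) = { a, d, i, z }.

{ a, d, i, z }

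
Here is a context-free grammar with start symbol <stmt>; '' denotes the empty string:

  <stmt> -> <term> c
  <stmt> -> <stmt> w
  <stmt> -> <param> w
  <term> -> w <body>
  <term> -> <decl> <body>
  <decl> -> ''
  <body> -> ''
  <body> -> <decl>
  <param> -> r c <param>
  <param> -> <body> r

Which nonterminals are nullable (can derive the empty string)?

{ <body>, <decl>, <term> }

Directly nullable (have an ''-production): <decl>, <body>.
<term> -> <decl> <body> with every symbol nullable, so <term> is nullable.
No other nonterminal has a production whose RHS symbols are all nullable.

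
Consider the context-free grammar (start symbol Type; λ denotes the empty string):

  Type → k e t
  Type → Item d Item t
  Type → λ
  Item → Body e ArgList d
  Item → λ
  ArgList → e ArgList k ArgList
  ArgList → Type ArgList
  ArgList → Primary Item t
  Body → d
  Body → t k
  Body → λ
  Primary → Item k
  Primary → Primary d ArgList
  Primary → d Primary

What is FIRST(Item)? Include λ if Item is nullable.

From Item → Body e ArgList d: Body nullable, take FIRST(Body) ∪ {e} = { d, e, t }.
Item → λ contributes λ.
Union: FIRST(Item) = { d, e, t, λ }.

{ d, e, t, λ }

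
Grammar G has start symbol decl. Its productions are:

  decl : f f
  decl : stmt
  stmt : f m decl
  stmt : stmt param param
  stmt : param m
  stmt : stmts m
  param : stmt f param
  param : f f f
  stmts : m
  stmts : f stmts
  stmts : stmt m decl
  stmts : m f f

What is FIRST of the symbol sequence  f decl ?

{ f }

f is a terminal; add {f} and stop.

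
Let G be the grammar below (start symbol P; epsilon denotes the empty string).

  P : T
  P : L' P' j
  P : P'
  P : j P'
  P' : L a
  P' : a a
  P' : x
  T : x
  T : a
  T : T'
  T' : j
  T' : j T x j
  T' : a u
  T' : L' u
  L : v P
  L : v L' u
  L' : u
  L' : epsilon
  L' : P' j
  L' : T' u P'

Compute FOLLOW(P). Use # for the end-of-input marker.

P is the start symbol, so # ∈ FOLLOW(P).
In L : v P: P is at the end, add FOLLOW(L) = { a }.
Union: FOLLOW(P) = { #, a }.

{ #, a }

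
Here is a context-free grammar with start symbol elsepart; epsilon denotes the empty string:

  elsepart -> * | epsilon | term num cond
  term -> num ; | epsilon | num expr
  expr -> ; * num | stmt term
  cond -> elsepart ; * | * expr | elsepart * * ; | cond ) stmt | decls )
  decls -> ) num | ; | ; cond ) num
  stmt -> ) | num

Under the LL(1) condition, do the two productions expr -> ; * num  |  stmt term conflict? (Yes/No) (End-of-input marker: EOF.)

No

FIRST(; * num) = { ; } and FIRST(stmt term) = { ), num }.
The FIRST sets are disjoint and neither alternative is nullable — no conflict.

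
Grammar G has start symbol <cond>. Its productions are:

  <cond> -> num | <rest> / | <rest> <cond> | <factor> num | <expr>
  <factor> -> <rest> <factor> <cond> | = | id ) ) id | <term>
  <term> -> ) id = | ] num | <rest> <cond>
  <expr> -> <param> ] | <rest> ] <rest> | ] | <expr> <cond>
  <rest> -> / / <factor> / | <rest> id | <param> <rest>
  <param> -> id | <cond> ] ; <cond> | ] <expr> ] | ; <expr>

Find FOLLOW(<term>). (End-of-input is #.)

{ ), /, ;, =, ], id, num }

In <factor> -> <term>: <term> is at the end, add FOLLOW(<factor>) = { ), /, ;, =, ], id, num }.
Union: FOLLOW(<term>) = { ), /, ;, =, ], id, num }.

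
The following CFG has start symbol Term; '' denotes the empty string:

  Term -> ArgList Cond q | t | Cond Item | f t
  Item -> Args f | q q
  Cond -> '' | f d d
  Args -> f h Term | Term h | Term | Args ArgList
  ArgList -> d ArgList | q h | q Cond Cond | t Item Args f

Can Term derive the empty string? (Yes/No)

No

Nullable nonterminals: Cond.
No production of Term has an RHS whose symbols are all nullable, so Term is not nullable.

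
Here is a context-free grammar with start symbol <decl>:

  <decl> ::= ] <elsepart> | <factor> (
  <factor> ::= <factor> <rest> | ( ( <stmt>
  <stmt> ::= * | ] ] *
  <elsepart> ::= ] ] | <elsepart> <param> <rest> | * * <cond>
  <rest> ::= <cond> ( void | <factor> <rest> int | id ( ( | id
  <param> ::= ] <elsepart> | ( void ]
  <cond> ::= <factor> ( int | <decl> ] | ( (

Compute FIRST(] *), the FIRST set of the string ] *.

] is a terminal; add {]} and stop.

{ ] }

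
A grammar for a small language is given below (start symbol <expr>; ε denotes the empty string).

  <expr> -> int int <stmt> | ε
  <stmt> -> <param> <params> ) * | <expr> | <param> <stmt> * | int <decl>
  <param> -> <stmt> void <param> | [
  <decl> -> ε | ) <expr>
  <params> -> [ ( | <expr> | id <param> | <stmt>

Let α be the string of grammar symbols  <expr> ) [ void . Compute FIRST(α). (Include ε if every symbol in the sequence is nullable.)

{ ), int }

Add FIRST(<expr>)\{ε} = { int }; <expr> is nullable, continue.
) is a terminal; add {)} and stop.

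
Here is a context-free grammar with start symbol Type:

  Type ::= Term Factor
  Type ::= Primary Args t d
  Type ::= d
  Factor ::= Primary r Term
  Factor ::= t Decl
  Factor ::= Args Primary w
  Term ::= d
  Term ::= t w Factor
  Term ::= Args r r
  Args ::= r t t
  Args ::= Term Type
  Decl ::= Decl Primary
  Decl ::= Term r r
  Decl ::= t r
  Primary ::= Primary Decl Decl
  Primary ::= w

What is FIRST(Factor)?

{ d, r, t, w }

From Factor ::= Primary r Term: add FIRST(Primary) = { w }.
Factor ::= t Decl contributes {t}.
From Factor ::= Args Primary w: add FIRST(Args) = { d, r, t }.
Union: FIRST(Factor) = { d, r, t, w }.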